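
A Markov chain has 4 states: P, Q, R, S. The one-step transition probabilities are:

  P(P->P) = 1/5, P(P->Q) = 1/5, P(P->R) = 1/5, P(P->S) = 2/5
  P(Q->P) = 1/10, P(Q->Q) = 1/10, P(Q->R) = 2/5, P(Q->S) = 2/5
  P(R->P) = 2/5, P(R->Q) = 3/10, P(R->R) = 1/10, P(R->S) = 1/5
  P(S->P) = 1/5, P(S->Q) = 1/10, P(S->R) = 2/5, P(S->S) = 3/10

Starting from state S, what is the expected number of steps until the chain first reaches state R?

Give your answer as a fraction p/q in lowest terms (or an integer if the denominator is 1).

Answer: 505/183

Derivation:
Let h_i = expected steps to first reach R from state i.
Boundary: h_R = 0.
First-step equations for the other states:
  h_P = 1 + 1/5*h_P + 1/5*h_Q + 1/5*h_R + 2/5*h_S
  h_Q = 1 + 1/10*h_P + 1/10*h_Q + 2/5*h_R + 2/5*h_S
  h_S = 1 + 1/5*h_P + 1/10*h_Q + 2/5*h_R + 3/10*h_S

Substituting h_R = 0 and rearranging gives the linear system (I - Q) h = 1:
  [4/5, -1/5, -2/5] . (h_P, h_Q, h_S) = 1
  [-1/10, 9/10, -2/5] . (h_P, h_Q, h_S) = 1
  [-1/5, -1/10, 7/10] . (h_P, h_Q, h_S) = 1

Solving yields:
  h_P = 605/183
  h_Q = 165/61
  h_S = 505/183

Starting state is S, so the expected hitting time is h_S = 505/183.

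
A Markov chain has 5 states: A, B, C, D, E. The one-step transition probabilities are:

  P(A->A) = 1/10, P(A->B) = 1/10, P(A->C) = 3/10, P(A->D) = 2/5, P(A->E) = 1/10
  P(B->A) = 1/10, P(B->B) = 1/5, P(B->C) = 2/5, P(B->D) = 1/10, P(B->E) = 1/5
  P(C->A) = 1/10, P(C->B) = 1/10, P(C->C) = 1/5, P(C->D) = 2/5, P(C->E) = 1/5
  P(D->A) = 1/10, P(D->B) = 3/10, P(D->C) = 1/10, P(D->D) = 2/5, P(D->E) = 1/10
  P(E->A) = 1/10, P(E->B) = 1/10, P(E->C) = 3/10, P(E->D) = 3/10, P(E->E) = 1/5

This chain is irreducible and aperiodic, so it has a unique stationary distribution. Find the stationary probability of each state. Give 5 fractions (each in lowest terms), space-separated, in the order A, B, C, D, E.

Answer: 1/10 292/1585 364/1585 1043/3170 249/1585

Derivation:
The stationary distribution satisfies pi = pi * P, i.e.:
  pi_A = 1/10*pi_A + 1/10*pi_B + 1/10*pi_C + 1/10*pi_D + 1/10*pi_E
  pi_B = 1/10*pi_A + 1/5*pi_B + 1/10*pi_C + 3/10*pi_D + 1/10*pi_E
  pi_C = 3/10*pi_A + 2/5*pi_B + 1/5*pi_C + 1/10*pi_D + 3/10*pi_E
  pi_D = 2/5*pi_A + 1/10*pi_B + 2/5*pi_C + 2/5*pi_D + 3/10*pi_E
  pi_E = 1/10*pi_A + 1/5*pi_B + 1/5*pi_C + 1/10*pi_D + 1/5*pi_E
with normalization: pi_A + pi_B + pi_C + pi_D + pi_E = 1.

Using the first 4 balance equations plus normalization, the linear system A*pi = b is:
  [-9/10, 1/10, 1/10, 1/10, 1/10] . pi = 0
  [1/10, -4/5, 1/10, 3/10, 1/10] . pi = 0
  [3/10, 2/5, -4/5, 1/10, 3/10] . pi = 0
  [2/5, 1/10, 2/5, -3/5, 3/10] . pi = 0
  [1, 1, 1, 1, 1] . pi = 1

Solving yields:
  pi_A = 1/10
  pi_B = 292/1585
  pi_C = 364/1585
  pi_D = 1043/3170
  pi_E = 249/1585

Verification (pi * P):
  1/10*1/10 + 292/1585*1/10 + 364/1585*1/10 + 1043/3170*1/10 + 249/1585*1/10 = 1/10 = pi_A  (ok)
  1/10*1/10 + 292/1585*1/5 + 364/1585*1/10 + 1043/3170*3/10 + 249/1585*1/10 = 292/1585 = pi_B  (ok)
  1/10*3/10 + 292/1585*2/5 + 364/1585*1/5 + 1043/3170*1/10 + 249/1585*3/10 = 364/1585 = pi_C  (ok)
  1/10*2/5 + 292/1585*1/10 + 364/1585*2/5 + 1043/3170*2/5 + 249/1585*3/10 = 1043/3170 = pi_D  (ok)
  1/10*1/10 + 292/1585*1/5 + 364/1585*1/5 + 1043/3170*1/10 + 249/1585*1/5 = 249/1585 = pi_E  (ok)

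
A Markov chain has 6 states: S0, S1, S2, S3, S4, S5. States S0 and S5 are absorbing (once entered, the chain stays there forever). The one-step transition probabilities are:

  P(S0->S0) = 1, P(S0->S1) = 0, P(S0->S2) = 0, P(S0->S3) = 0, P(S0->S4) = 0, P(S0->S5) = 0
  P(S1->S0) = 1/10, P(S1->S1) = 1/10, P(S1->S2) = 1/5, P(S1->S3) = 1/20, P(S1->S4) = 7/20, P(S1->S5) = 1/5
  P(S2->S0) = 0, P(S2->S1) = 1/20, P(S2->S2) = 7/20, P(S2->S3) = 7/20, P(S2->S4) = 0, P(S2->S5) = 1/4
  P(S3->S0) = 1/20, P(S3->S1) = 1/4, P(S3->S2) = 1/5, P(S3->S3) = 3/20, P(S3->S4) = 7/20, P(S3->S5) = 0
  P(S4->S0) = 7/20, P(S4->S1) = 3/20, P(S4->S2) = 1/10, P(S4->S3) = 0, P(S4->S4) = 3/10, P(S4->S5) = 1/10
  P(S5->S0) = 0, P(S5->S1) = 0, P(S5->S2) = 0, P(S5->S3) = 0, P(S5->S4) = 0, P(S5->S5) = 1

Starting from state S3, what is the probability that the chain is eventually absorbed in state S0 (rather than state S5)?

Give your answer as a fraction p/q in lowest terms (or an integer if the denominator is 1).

Let a_i = P(absorbed in S0 | start in state i).
Boundary conditions: a_S0 = 1, a_S5 = 0.
For each transient state i, a_i = sum_j P(i->j) * a_j:
  a_S1 = 1/10*a_S0 + 1/10*a_S1 + 1/5*a_S2 + 1/20*a_S3 + 7/20*a_S4 + 1/5*a_S5
  a_S2 = 0*a_S0 + 1/20*a_S1 + 7/20*a_S2 + 7/20*a_S3 + 0*a_S4 + 1/4*a_S5
  a_S3 = 1/20*a_S0 + 1/4*a_S1 + 1/5*a_S2 + 3/20*a_S3 + 7/20*a_S4 + 0*a_S5
  a_S4 = 7/20*a_S0 + 3/20*a_S1 + 1/10*a_S2 + 0*a_S3 + 3/10*a_S4 + 1/10*a_S5

Substituting a_S0 = 1 and a_S5 = 0, rearrange to (I - Q) a = r where r[i] = P(i -> S0):
  [9/10, -1/5, -1/20, -7/20] . (a_S1, a_S2, a_S3, a_S4) = 1/10
  [-1/20, 13/20, -7/20, 0] . (a_S1, a_S2, a_S3, a_S4) = 0
  [-1/4, -1/5, 17/20, -7/20] . (a_S1, a_S2, a_S3, a_S4) = 1/20
  [-3/20, -1/10, 0, 7/10] . (a_S1, a_S2, a_S3, a_S4) = 7/20

Solving yields:
  a_S1 = 59/127
  a_S2 = 124/381
  a_S3 = 205/381
  a_S4 = 1723/2667

Starting state is S3, so the absorption probability is a_S3 = 205/381.

Answer: 205/381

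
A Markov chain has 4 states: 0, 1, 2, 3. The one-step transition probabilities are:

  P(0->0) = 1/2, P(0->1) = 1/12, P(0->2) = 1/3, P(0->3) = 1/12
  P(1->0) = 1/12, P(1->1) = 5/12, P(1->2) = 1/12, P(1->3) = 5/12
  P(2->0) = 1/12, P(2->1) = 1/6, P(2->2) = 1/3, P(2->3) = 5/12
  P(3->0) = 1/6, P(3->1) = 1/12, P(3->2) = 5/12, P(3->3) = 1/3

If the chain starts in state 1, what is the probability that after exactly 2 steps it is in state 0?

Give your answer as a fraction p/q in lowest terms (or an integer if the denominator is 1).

Answer: 11/72

Derivation:
Computing P^2 by repeated multiplication:
P^1 =
  0: [1/2, 1/12, 1/3, 1/12]
  1: [1/12, 5/12, 1/12, 5/12]
  2: [1/12, 1/6, 1/3, 5/12]
  3: [1/6, 1/12, 5/12, 1/3]
P^2 =
  0: [43/144, 5/36, 23/72, 35/144]
  1: [11/72, 11/48, 19/72, 17/48]
  2: [11/72, 1/6, 47/144, 17/48]
  3: [13/72, 7/48, 49/144, 1/3]

(P^2)[1 -> 0] = 11/72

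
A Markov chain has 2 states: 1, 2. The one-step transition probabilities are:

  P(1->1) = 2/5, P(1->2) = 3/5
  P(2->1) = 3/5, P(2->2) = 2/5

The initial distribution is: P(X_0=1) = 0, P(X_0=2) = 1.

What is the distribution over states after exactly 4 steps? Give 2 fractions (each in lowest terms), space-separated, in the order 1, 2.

Propagating the distribution step by step (d_{t+1} = d_t * P):
d_0 = (1=0, 2=1)
  d_1[1] = 0*2/5 + 1*3/5 = 3/5
  d_1[2] = 0*3/5 + 1*2/5 = 2/5
d_1 = (1=3/5, 2=2/5)
  d_2[1] = 3/5*2/5 + 2/5*3/5 = 12/25
  d_2[2] = 3/5*3/5 + 2/5*2/5 = 13/25
d_2 = (1=12/25, 2=13/25)
  d_3[1] = 12/25*2/5 + 13/25*3/5 = 63/125
  d_3[2] = 12/25*3/5 + 13/25*2/5 = 62/125
d_3 = (1=63/125, 2=62/125)
  d_4[1] = 63/125*2/5 + 62/125*3/5 = 312/625
  d_4[2] = 63/125*3/5 + 62/125*2/5 = 313/625
d_4 = (1=312/625, 2=313/625)

Answer: 312/625 313/625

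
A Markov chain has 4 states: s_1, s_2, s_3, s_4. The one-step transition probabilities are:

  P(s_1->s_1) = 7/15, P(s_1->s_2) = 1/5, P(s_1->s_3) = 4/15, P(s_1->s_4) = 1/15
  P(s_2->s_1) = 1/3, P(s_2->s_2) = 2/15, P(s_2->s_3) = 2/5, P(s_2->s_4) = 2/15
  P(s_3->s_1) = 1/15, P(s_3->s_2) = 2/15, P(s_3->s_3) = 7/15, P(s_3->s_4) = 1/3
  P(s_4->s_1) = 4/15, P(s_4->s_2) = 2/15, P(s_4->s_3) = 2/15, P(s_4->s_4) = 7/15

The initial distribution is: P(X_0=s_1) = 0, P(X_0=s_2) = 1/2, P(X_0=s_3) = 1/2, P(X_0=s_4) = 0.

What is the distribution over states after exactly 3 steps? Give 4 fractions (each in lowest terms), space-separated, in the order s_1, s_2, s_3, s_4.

Answer: 286/1125 1003/6750 427/1350 316/1125

Derivation:
Propagating the distribution step by step (d_{t+1} = d_t * P):
d_0 = (s_1=0, s_2=1/2, s_3=1/2, s_4=0)
  d_1[s_1] = 0*7/15 + 1/2*1/3 + 1/2*1/15 + 0*4/15 = 1/5
  d_1[s_2] = 0*1/5 + 1/2*2/15 + 1/2*2/15 + 0*2/15 = 2/15
  d_1[s_3] = 0*4/15 + 1/2*2/5 + 1/2*7/15 + 0*2/15 = 13/30
  d_1[s_4] = 0*1/15 + 1/2*2/15 + 1/2*1/3 + 0*7/15 = 7/30
d_1 = (s_1=1/5, s_2=2/15, s_3=13/30, s_4=7/30)
  d_2[s_1] = 1/5*7/15 + 2/15*1/3 + 13/30*1/15 + 7/30*4/15 = 103/450
  d_2[s_2] = 1/5*1/5 + 2/15*2/15 + 13/30*2/15 + 7/30*2/15 = 11/75
  d_2[s_3] = 1/5*4/15 + 2/15*2/5 + 13/30*7/15 + 7/30*2/15 = 17/50
  d_2[s_4] = 1/5*1/15 + 2/15*2/15 + 13/30*1/3 + 7/30*7/15 = 64/225
d_2 = (s_1=103/450, s_2=11/75, s_3=17/50, s_4=64/225)
  d_3[s_1] = 103/450*7/15 + 11/75*1/3 + 17/50*1/15 + 64/225*4/15 = 286/1125
  d_3[s_2] = 103/450*1/5 + 11/75*2/15 + 17/50*2/15 + 64/225*2/15 = 1003/6750
  d_3[s_3] = 103/450*4/15 + 11/75*2/5 + 17/50*7/15 + 64/225*2/15 = 427/1350
  d_3[s_4] = 103/450*1/15 + 11/75*2/15 + 17/50*1/3 + 64/225*7/15 = 316/1125
d_3 = (s_1=286/1125, s_2=1003/6750, s_3=427/1350, s_4=316/1125)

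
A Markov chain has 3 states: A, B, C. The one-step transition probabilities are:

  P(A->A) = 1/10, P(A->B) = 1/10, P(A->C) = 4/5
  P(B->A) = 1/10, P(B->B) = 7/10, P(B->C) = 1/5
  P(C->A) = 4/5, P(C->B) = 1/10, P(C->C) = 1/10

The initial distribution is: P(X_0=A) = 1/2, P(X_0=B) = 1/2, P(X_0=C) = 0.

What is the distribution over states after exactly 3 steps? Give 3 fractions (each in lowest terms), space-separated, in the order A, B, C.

Propagating the distribution step by step (d_{t+1} = d_t * P):
d_0 = (A=1/2, B=1/2, C=0)
  d_1[A] = 1/2*1/10 + 1/2*1/10 + 0*4/5 = 1/10
  d_1[B] = 1/2*1/10 + 1/2*7/10 + 0*1/10 = 2/5
  d_1[C] = 1/2*4/5 + 1/2*1/5 + 0*1/10 = 1/2
d_1 = (A=1/10, B=2/5, C=1/2)
  d_2[A] = 1/10*1/10 + 2/5*1/10 + 1/2*4/5 = 9/20
  d_2[B] = 1/10*1/10 + 2/5*7/10 + 1/2*1/10 = 17/50
  d_2[C] = 1/10*4/5 + 2/5*1/5 + 1/2*1/10 = 21/100
d_2 = (A=9/20, B=17/50, C=21/100)
  d_3[A] = 9/20*1/10 + 17/50*1/10 + 21/100*4/5 = 247/1000
  d_3[B] = 9/20*1/10 + 17/50*7/10 + 21/100*1/10 = 38/125
  d_3[C] = 9/20*4/5 + 17/50*1/5 + 21/100*1/10 = 449/1000
d_3 = (A=247/1000, B=38/125, C=449/1000)

Answer: 247/1000 38/125 449/1000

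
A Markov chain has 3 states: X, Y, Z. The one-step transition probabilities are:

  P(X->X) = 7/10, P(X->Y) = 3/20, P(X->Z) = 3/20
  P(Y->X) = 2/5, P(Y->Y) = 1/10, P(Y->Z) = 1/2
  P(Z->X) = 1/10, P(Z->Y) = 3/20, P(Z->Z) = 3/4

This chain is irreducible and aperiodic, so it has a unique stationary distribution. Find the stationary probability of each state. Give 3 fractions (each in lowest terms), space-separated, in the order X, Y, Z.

The stationary distribution satisfies pi = pi * P, i.e.:
  pi_X = 7/10*pi_X + 2/5*pi_Y + 1/10*pi_Z
  pi_Y = 3/20*pi_X + 1/10*pi_Y + 3/20*pi_Z
  pi_Z = 3/20*pi_X + 1/2*pi_Y + 3/4*pi_Z
with normalization: pi_X + pi_Y + pi_Z = 1.

Using the first 2 balance equations plus normalization, the linear system A*pi = b is:
  [-3/10, 2/5, 1/10] . pi = 0
  [3/20, -9/10, 3/20] . pi = 0
  [1, 1, 1] . pi = 1

Solving yields:
  pi_X = 5/14
  pi_Y = 1/7
  pi_Z = 1/2

Verification (pi * P):
  5/14*7/10 + 1/7*2/5 + 1/2*1/10 = 5/14 = pi_X  (ok)
  5/14*3/20 + 1/7*1/10 + 1/2*3/20 = 1/7 = pi_Y  (ok)
  5/14*3/20 + 1/7*1/2 + 1/2*3/4 = 1/2 = pi_Z  (ok)

Answer: 5/14 1/7 1/2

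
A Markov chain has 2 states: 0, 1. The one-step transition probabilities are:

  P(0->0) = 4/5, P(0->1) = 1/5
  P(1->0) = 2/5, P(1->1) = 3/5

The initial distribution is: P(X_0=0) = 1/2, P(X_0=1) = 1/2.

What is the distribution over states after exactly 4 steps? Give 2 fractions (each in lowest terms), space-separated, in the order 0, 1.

Propagating the distribution step by step (d_{t+1} = d_t * P):
d_0 = (0=1/2, 1=1/2)
  d_1[0] = 1/2*4/5 + 1/2*2/5 = 3/5
  d_1[1] = 1/2*1/5 + 1/2*3/5 = 2/5
d_1 = (0=3/5, 1=2/5)
  d_2[0] = 3/5*4/5 + 2/5*2/5 = 16/25
  d_2[1] = 3/5*1/5 + 2/5*3/5 = 9/25
d_2 = (0=16/25, 1=9/25)
  d_3[0] = 16/25*4/5 + 9/25*2/5 = 82/125
  d_3[1] = 16/25*1/5 + 9/25*3/5 = 43/125
d_3 = (0=82/125, 1=43/125)
  d_4[0] = 82/125*4/5 + 43/125*2/5 = 414/625
  d_4[1] = 82/125*1/5 + 43/125*3/5 = 211/625
d_4 = (0=414/625, 1=211/625)

Answer: 414/625 211/625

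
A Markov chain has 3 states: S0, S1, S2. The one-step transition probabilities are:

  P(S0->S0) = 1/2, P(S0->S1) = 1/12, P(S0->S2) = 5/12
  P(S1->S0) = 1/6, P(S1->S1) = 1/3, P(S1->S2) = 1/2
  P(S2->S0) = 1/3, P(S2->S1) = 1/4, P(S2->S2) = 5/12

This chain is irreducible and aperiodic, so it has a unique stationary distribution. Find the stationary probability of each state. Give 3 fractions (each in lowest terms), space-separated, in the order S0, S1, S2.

Answer: 19/53 11/53 23/53

Derivation:
The stationary distribution satisfies pi = pi * P, i.e.:
  pi_S0 = 1/2*pi_S0 + 1/6*pi_S1 + 1/3*pi_S2
  pi_S1 = 1/12*pi_S0 + 1/3*pi_S1 + 1/4*pi_S2
  pi_S2 = 5/12*pi_S0 + 1/2*pi_S1 + 5/12*pi_S2
with normalization: pi_S0 + pi_S1 + pi_S2 = 1.

Using the first 2 balance equations plus normalization, the linear system A*pi = b is:
  [-1/2, 1/6, 1/3] . pi = 0
  [1/12, -2/3, 1/4] . pi = 0
  [1, 1, 1] . pi = 1

Solving yields:
  pi_S0 = 19/53
  pi_S1 = 11/53
  pi_S2 = 23/53

Verification (pi * P):
  19/53*1/2 + 11/53*1/6 + 23/53*1/3 = 19/53 = pi_S0  (ok)
  19/53*1/12 + 11/53*1/3 + 23/53*1/4 = 11/53 = pi_S1  (ok)
  19/53*5/12 + 11/53*1/2 + 23/53*5/12 = 23/53 = pi_S2  (ok)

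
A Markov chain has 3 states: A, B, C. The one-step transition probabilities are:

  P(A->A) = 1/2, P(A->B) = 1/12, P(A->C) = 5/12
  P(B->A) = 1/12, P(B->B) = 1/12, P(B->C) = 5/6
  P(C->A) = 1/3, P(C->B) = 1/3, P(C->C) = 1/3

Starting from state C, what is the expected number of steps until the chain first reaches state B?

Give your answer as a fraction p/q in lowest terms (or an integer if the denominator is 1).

Answer: 30/7

Derivation:
Let h_i = expected steps to first reach B from state i.
Boundary: h_B = 0.
First-step equations for the other states:
  h_A = 1 + 1/2*h_A + 1/12*h_B + 5/12*h_C
  h_C = 1 + 1/3*h_A + 1/3*h_B + 1/3*h_C

Substituting h_B = 0 and rearranging gives the linear system (I - Q) h = 1:
  [1/2, -5/12] . (h_A, h_C) = 1
  [-1/3, 2/3] . (h_A, h_C) = 1

Solving yields:
  h_A = 39/7
  h_C = 30/7

Starting state is C, so the expected hitting time is h_C = 30/7.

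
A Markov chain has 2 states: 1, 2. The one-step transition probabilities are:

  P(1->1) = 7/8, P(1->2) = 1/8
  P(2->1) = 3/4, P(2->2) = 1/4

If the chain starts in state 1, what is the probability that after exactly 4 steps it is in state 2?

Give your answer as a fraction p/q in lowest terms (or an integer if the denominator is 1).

Computing P^4 by repeated multiplication:
P^1 =
  1: [7/8, 1/8]
  2: [3/4, 1/4]
P^2 =
  1: [55/64, 9/64]
  2: [27/32, 5/32]
P^3 =
  1: [439/512, 73/512]
  2: [219/256, 37/256]
P^4 =
  1: [3511/4096, 585/4096]
  2: [1755/2048, 293/2048]

(P^4)[1 -> 2] = 585/4096

Answer: 585/4096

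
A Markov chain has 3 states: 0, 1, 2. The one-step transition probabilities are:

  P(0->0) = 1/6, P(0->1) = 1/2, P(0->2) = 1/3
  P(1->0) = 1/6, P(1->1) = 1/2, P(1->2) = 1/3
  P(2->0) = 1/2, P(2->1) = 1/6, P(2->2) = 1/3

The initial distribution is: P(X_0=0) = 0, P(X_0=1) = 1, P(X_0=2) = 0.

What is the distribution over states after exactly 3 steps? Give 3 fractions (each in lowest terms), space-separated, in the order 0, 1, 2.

Answer: 5/18 7/18 1/3

Derivation:
Propagating the distribution step by step (d_{t+1} = d_t * P):
d_0 = (0=0, 1=1, 2=0)
  d_1[0] = 0*1/6 + 1*1/6 + 0*1/2 = 1/6
  d_1[1] = 0*1/2 + 1*1/2 + 0*1/6 = 1/2
  d_1[2] = 0*1/3 + 1*1/3 + 0*1/3 = 1/3
d_1 = (0=1/6, 1=1/2, 2=1/3)
  d_2[0] = 1/6*1/6 + 1/2*1/6 + 1/3*1/2 = 5/18
  d_2[1] = 1/6*1/2 + 1/2*1/2 + 1/3*1/6 = 7/18
  d_2[2] = 1/6*1/3 + 1/2*1/3 + 1/3*1/3 = 1/3
d_2 = (0=5/18, 1=7/18, 2=1/3)
  d_3[0] = 5/18*1/6 + 7/18*1/6 + 1/3*1/2 = 5/18
  d_3[1] = 5/18*1/2 + 7/18*1/2 + 1/3*1/6 = 7/18
  d_3[2] = 5/18*1/3 + 7/18*1/3 + 1/3*1/3 = 1/3
d_3 = (0=5/18, 1=7/18, 2=1/3)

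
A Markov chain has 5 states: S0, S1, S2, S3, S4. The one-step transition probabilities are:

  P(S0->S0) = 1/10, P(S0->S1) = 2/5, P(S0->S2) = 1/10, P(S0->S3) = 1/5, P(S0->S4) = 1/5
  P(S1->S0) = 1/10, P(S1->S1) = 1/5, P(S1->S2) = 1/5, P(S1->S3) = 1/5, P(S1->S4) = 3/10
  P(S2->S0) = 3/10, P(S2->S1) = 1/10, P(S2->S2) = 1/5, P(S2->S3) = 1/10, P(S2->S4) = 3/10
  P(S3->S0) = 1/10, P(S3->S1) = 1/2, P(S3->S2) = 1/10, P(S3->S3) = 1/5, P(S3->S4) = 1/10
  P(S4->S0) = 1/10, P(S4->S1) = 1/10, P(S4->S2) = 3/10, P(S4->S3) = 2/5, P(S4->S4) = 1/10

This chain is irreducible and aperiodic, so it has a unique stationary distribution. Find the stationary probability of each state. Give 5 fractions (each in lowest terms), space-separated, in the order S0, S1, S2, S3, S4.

The stationary distribution satisfies pi = pi * P, i.e.:
  pi_S0 = 1/10*pi_S0 + 1/10*pi_S1 + 3/10*pi_S2 + 1/10*pi_S3 + 1/10*pi_S4
  pi_S1 = 2/5*pi_S0 + 1/5*pi_S1 + 1/10*pi_S2 + 1/2*pi_S3 + 1/10*pi_S4
  pi_S2 = 1/10*pi_S0 + 1/5*pi_S1 + 1/5*pi_S2 + 1/10*pi_S3 + 3/10*pi_S4
  pi_S3 = 1/5*pi_S0 + 1/5*pi_S1 + 1/10*pi_S2 + 1/5*pi_S3 + 2/5*pi_S4
  pi_S4 = 1/5*pi_S0 + 3/10*pi_S1 + 3/10*pi_S2 + 1/10*pi_S3 + 1/10*pi_S4
with normalization: pi_S0 + pi_S1 + pi_S2 + pi_S3 + pi_S4 = 1.

Using the first 4 balance equations plus normalization, the linear system A*pi = b is:
  [-9/10, 1/10, 3/10, 1/10, 1/10] . pi = 0
  [2/5, -4/5, 1/10, 1/2, 1/10] . pi = 0
  [1/10, 1/5, -4/5, 1/10, 3/10] . pi = 0
  [1/5, 1/5, 1/10, -4/5, 2/5] . pi = 0
  [1, 1, 1, 1, 1] . pi = 1

Solving yields:
  pi_S0 = 857/6262
  pi_S1 = 1599/6262
  pi_S2 = 577/3131
  pi_S3 = 2779/12524
  pi_S4 = 25/124

Verification (pi * P):
  857/6262*1/10 + 1599/6262*1/10 + 577/3131*3/10 + 2779/12524*1/10 + 25/124*1/10 = 857/6262 = pi_S0  (ok)
  857/6262*2/5 + 1599/6262*1/5 + 577/3131*1/10 + 2779/12524*1/2 + 25/124*1/10 = 1599/6262 = pi_S1  (ok)
  857/6262*1/10 + 1599/6262*1/5 + 577/3131*1/5 + 2779/12524*1/10 + 25/124*3/10 = 577/3131 = pi_S2  (ok)
  857/6262*1/5 + 1599/6262*1/5 + 577/3131*1/10 + 2779/12524*1/5 + 25/124*2/5 = 2779/12524 = pi_S3  (ok)
  857/6262*1/5 + 1599/6262*3/10 + 577/3131*3/10 + 2779/12524*1/10 + 25/124*1/10 = 25/124 = pi_S4  (ok)

Answer: 857/6262 1599/6262 577/3131 2779/12524 25/124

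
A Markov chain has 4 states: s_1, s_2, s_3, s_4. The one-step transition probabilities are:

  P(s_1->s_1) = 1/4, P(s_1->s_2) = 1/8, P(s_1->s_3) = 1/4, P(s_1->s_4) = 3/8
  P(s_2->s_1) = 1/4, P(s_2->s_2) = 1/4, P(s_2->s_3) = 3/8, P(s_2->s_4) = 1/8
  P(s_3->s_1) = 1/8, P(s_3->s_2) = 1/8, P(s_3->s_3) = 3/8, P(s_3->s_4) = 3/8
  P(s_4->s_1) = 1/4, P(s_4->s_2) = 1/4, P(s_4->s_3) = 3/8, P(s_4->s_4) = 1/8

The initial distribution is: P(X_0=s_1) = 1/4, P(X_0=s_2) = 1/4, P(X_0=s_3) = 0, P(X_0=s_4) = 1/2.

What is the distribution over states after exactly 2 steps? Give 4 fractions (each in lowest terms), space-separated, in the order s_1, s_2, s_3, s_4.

Propagating the distribution step by step (d_{t+1} = d_t * P):
d_0 = (s_1=1/4, s_2=1/4, s_3=0, s_4=1/2)
  d_1[s_1] = 1/4*1/4 + 1/4*1/4 + 0*1/8 + 1/2*1/4 = 1/4
  d_1[s_2] = 1/4*1/8 + 1/4*1/4 + 0*1/8 + 1/2*1/4 = 7/32
  d_1[s_3] = 1/4*1/4 + 1/4*3/8 + 0*3/8 + 1/2*3/8 = 11/32
  d_1[s_4] = 1/4*3/8 + 1/4*1/8 + 0*3/8 + 1/2*1/8 = 3/16
d_1 = (s_1=1/4, s_2=7/32, s_3=11/32, s_4=3/16)
  d_2[s_1] = 1/4*1/4 + 7/32*1/4 + 11/32*1/8 + 3/16*1/4 = 53/256
  d_2[s_2] = 1/4*1/8 + 7/32*1/4 + 11/32*1/8 + 3/16*1/4 = 45/256
  d_2[s_3] = 1/4*1/4 + 7/32*3/8 + 11/32*3/8 + 3/16*3/8 = 11/32
  d_2[s_4] = 1/4*3/8 + 7/32*1/8 + 11/32*3/8 + 3/16*1/8 = 35/128
d_2 = (s_1=53/256, s_2=45/256, s_3=11/32, s_4=35/128)

Answer: 53/256 45/256 11/32 35/128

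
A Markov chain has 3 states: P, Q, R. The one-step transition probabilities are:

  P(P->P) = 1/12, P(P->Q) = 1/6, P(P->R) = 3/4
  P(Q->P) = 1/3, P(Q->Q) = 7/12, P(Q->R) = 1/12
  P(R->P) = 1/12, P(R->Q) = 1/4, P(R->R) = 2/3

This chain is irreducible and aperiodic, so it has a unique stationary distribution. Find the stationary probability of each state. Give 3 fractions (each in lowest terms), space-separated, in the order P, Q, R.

The stationary distribution satisfies pi = pi * P, i.e.:
  pi_P = 1/12*pi_P + 1/3*pi_Q + 1/12*pi_R
  pi_Q = 1/6*pi_P + 7/12*pi_Q + 1/4*pi_R
  pi_R = 3/4*pi_P + 1/12*pi_Q + 2/3*pi_R
with normalization: pi_P + pi_Q + pi_R = 1.

Using the first 2 balance equations plus normalization, the linear system A*pi = b is:
  [-11/12, 1/3, 1/12] . pi = 0
  [1/6, -5/12, 1/4] . pi = 0
  [1, 1, 1] . pi = 1

Solving yields:
  pi_P = 17/99
  pi_Q = 35/99
  pi_R = 47/99

Verification (pi * P):
  17/99*1/12 + 35/99*1/3 + 47/99*1/12 = 17/99 = pi_P  (ok)
  17/99*1/6 + 35/99*7/12 + 47/99*1/4 = 35/99 = pi_Q  (ok)
  17/99*3/4 + 35/99*1/12 + 47/99*2/3 = 47/99 = pi_R  (ok)

Answer: 17/99 35/99 47/99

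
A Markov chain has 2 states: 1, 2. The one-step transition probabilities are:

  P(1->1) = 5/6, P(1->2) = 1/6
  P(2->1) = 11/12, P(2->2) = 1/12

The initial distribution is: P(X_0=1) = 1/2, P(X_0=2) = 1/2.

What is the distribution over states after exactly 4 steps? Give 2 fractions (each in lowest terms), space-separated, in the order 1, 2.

Propagating the distribution step by step (d_{t+1} = d_t * P):
d_0 = (1=1/2, 2=1/2)
  d_1[1] = 1/2*5/6 + 1/2*11/12 = 7/8
  d_1[2] = 1/2*1/6 + 1/2*1/12 = 1/8
d_1 = (1=7/8, 2=1/8)
  d_2[1] = 7/8*5/6 + 1/8*11/12 = 27/32
  d_2[2] = 7/8*1/6 + 1/8*1/12 = 5/32
d_2 = (1=27/32, 2=5/32)
  d_3[1] = 27/32*5/6 + 5/32*11/12 = 325/384
  d_3[2] = 27/32*1/6 + 5/32*1/12 = 59/384
d_3 = (1=325/384, 2=59/384)
  d_4[1] = 325/384*5/6 + 59/384*11/12 = 3899/4608
  d_4[2] = 325/384*1/6 + 59/384*1/12 = 709/4608
d_4 = (1=3899/4608, 2=709/4608)

Answer: 3899/4608 709/4608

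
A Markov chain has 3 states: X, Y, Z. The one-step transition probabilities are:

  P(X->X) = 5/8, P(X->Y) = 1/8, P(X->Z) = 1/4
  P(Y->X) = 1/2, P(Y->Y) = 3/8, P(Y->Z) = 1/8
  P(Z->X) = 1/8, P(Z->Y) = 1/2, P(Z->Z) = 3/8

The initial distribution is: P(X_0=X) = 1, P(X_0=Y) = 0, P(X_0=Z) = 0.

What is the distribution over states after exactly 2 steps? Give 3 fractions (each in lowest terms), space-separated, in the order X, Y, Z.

Propagating the distribution step by step (d_{t+1} = d_t * P):
d_0 = (X=1, Y=0, Z=0)
  d_1[X] = 1*5/8 + 0*1/2 + 0*1/8 = 5/8
  d_1[Y] = 1*1/8 + 0*3/8 + 0*1/2 = 1/8
  d_1[Z] = 1*1/4 + 0*1/8 + 0*3/8 = 1/4
d_1 = (X=5/8, Y=1/8, Z=1/4)
  d_2[X] = 5/8*5/8 + 1/8*1/2 + 1/4*1/8 = 31/64
  d_2[Y] = 5/8*1/8 + 1/8*3/8 + 1/4*1/2 = 1/4
  d_2[Z] = 5/8*1/4 + 1/8*1/8 + 1/4*3/8 = 17/64
d_2 = (X=31/64, Y=1/4, Z=17/64)

Answer: 31/64 1/4 17/64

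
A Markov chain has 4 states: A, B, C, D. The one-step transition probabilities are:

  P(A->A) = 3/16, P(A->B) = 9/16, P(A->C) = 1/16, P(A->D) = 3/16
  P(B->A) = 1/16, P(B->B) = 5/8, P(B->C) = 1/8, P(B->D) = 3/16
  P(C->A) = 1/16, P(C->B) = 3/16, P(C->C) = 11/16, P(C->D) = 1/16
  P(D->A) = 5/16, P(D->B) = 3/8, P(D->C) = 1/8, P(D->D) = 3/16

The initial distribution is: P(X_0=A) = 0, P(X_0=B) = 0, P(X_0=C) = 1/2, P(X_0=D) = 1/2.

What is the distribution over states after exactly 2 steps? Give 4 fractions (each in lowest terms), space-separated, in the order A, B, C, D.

Answer: 15/128 207/512 175/512 35/256

Derivation:
Propagating the distribution step by step (d_{t+1} = d_t * P):
d_0 = (A=0, B=0, C=1/2, D=1/2)
  d_1[A] = 0*3/16 + 0*1/16 + 1/2*1/16 + 1/2*5/16 = 3/16
  d_1[B] = 0*9/16 + 0*5/8 + 1/2*3/16 + 1/2*3/8 = 9/32
  d_1[C] = 0*1/16 + 0*1/8 + 1/2*11/16 + 1/2*1/8 = 13/32
  d_1[D] = 0*3/16 + 0*3/16 + 1/2*1/16 + 1/2*3/16 = 1/8
d_1 = (A=3/16, B=9/32, C=13/32, D=1/8)
  d_2[A] = 3/16*3/16 + 9/32*1/16 + 13/32*1/16 + 1/8*5/16 = 15/128
  d_2[B] = 3/16*9/16 + 9/32*5/8 + 13/32*3/16 + 1/8*3/8 = 207/512
  d_2[C] = 3/16*1/16 + 9/32*1/8 + 13/32*11/16 + 1/8*1/8 = 175/512
  d_2[D] = 3/16*3/16 + 9/32*3/16 + 13/32*1/16 + 1/8*3/16 = 35/256
d_2 = (A=15/128, B=207/512, C=175/512, D=35/256)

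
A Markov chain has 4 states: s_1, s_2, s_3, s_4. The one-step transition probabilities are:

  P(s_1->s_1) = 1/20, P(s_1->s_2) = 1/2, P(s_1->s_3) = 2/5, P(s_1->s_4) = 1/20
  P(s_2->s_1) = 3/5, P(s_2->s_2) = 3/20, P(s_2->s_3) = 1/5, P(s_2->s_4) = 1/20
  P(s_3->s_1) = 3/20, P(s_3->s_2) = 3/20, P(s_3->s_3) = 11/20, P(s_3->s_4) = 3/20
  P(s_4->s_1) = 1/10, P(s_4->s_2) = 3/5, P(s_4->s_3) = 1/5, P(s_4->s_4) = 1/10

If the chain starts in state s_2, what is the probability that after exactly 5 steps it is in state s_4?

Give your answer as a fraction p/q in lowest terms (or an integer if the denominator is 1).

Computing P^5 by repeated multiplication:
P^1 =
  s_1: [1/20, 1/2, 2/5, 1/20]
  s_2: [3/5, 3/20, 1/5, 1/20]
  s_3: [3/20, 3/20, 11/20, 3/20]
  s_4: [1/10, 3/5, 1/5, 1/10]
P^2 =
  s_1: [147/400, 19/100, 7/20, 37/400]
  s_2: [31/200, 153/400, 39/100, 29/400]
  s_3: [39/200, 27/100, 169/400, 9/80]
  s_4: [81/200, 23/100, 29/100, 3/40]
P^3 =
  s_1: [1553/8000, 1281/4000, 99/250, 717/8000]
  s_2: [303/1000, 379/1600, 147/400, 741/8000]
  s_3: [1971/8000, 2151/8000, 619/1600, 783/8000]
  s_4: [837/4000, 651/2000, 153/400, 331/4000]
P^4 =
  s_1: [8647/32000, 10331/40000, 15097/40000, 15053/160000]
  s_2: [17733/80000, 47637/160000, 15569/40000, 14621/160000]
  s_3: [19317/80000, 11211/40000, 61549/160000, 14973/160000]
  s_4: [21713/80000, 10419/40000, 15029/40000, 7391/80000]
P^5 =
  s_1: [750393/3200000, 459061/1600000, 154457/400000, 295829/3200000]
  s_2: [41159/160000, 859851/3200000, 304449/800000, 299173/3200000]
  s_3: [158271/640000, 177039/640000, 1225379/3200000, 298071/3200000]
  s_4: [15069/64000, 45851/160000, 308629/800000, 147507/1600000]

(P^5)[s_2 -> s_4] = 299173/3200000

Answer: 299173/3200000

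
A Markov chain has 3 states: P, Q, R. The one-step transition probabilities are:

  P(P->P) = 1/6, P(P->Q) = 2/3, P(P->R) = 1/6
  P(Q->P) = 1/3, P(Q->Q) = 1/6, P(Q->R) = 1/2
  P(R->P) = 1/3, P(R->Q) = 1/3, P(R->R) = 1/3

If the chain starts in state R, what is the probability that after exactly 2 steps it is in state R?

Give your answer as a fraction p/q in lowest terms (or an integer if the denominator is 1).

Computing P^2 by repeated multiplication:
P^1 =
  P: [1/6, 2/3, 1/6]
  Q: [1/3, 1/6, 1/2]
  R: [1/3, 1/3, 1/3]
P^2 =
  P: [11/36, 5/18, 5/12]
  Q: [5/18, 5/12, 11/36]
  R: [5/18, 7/18, 1/3]

(P^2)[R -> R] = 1/3

Answer: 1/3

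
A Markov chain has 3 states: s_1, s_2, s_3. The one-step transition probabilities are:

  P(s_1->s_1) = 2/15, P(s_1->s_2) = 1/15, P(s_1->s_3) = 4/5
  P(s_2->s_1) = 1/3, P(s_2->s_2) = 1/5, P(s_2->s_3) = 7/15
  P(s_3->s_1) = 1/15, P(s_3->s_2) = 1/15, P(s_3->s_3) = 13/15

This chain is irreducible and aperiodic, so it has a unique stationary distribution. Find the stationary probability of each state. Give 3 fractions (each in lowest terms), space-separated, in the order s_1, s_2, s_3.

The stationary distribution satisfies pi = pi * P, i.e.:
  pi_s_1 = 2/15*pi_s_1 + 1/3*pi_s_2 + 1/15*pi_s_3
  pi_s_2 = 1/15*pi_s_1 + 1/5*pi_s_2 + 1/15*pi_s_3
  pi_s_3 = 4/5*pi_s_1 + 7/15*pi_s_2 + 13/15*pi_s_3
with normalization: pi_s_1 + pi_s_2 + pi_s_3 = 1.

Using the first 2 balance equations plus normalization, the linear system A*pi = b is:
  [-13/15, 1/3, 1/15] . pi = 0
  [1/15, -4/5, 1/15] . pi = 0
  [1, 1, 1] . pi = 1

Solving yields:
  pi_s_1 = 17/182
  pi_s_2 = 1/13
  pi_s_3 = 151/182

Verification (pi * P):
  17/182*2/15 + 1/13*1/3 + 151/182*1/15 = 17/182 = pi_s_1  (ok)
  17/182*1/15 + 1/13*1/5 + 151/182*1/15 = 1/13 = pi_s_2  (ok)
  17/182*4/5 + 1/13*7/15 + 151/182*13/15 = 151/182 = pi_s_3  (ok)

Answer: 17/182 1/13 151/182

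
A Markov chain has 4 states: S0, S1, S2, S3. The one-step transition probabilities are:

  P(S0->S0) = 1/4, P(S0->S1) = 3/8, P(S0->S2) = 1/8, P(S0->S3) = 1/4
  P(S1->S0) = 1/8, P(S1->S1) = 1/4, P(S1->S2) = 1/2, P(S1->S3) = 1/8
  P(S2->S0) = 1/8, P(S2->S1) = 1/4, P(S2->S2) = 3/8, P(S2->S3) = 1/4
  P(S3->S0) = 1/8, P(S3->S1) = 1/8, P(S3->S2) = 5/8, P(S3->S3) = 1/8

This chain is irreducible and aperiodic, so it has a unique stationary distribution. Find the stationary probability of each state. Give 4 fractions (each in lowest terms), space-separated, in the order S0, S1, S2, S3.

The stationary distribution satisfies pi = pi * P, i.e.:
  pi_S0 = 1/4*pi_S0 + 1/8*pi_S1 + 1/8*pi_S2 + 1/8*pi_S3
  pi_S1 = 3/8*pi_S0 + 1/4*pi_S1 + 1/4*pi_S2 + 1/8*pi_S3
  pi_S2 = 1/8*pi_S0 + 1/2*pi_S1 + 3/8*pi_S2 + 5/8*pi_S3
  pi_S3 = 1/4*pi_S0 + 1/8*pi_S1 + 1/4*pi_S2 + 1/8*pi_S3
with normalization: pi_S0 + pi_S1 + pi_S2 + pi_S3 = 1.

Using the first 3 balance equations plus normalization, the linear system A*pi = b is:
  [-3/4, 1/8, 1/8, 1/8] . pi = 0
  [3/8, -3/4, 1/4, 1/8] . pi = 0
  [1/8, 1/2, -5/8, 5/8] . pi = 0
  [1, 1, 1, 1] . pi = 1

Solving yields:
  pi_S0 = 1/7
  pi_S1 = 121/497
  pi_S2 = 208/497
  pi_S3 = 97/497

Verification (pi * P):
  1/7*1/4 + 121/497*1/8 + 208/497*1/8 + 97/497*1/8 = 1/7 = pi_S0  (ok)
  1/7*3/8 + 121/497*1/4 + 208/497*1/4 + 97/497*1/8 = 121/497 = pi_S1  (ok)
  1/7*1/8 + 121/497*1/2 + 208/497*3/8 + 97/497*5/8 = 208/497 = pi_S2  (ok)
  1/7*1/4 + 121/497*1/8 + 208/497*1/4 + 97/497*1/8 = 97/497 = pi_S3  (ok)

Answer: 1/7 121/497 208/497 97/497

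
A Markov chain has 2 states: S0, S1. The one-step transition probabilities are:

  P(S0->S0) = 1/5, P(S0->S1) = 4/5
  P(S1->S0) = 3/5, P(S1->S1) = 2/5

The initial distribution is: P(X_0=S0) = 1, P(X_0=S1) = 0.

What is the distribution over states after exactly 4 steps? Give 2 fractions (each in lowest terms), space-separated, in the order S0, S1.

Answer: 277/625 348/625

Derivation:
Propagating the distribution step by step (d_{t+1} = d_t * P):
d_0 = (S0=1, S1=0)
  d_1[S0] = 1*1/5 + 0*3/5 = 1/5
  d_1[S1] = 1*4/5 + 0*2/5 = 4/5
d_1 = (S0=1/5, S1=4/5)
  d_2[S0] = 1/5*1/5 + 4/5*3/5 = 13/25
  d_2[S1] = 1/5*4/5 + 4/5*2/5 = 12/25
d_2 = (S0=13/25, S1=12/25)
  d_3[S0] = 13/25*1/5 + 12/25*3/5 = 49/125
  d_3[S1] = 13/25*4/5 + 12/25*2/5 = 76/125
d_3 = (S0=49/125, S1=76/125)
  d_4[S0] = 49/125*1/5 + 76/125*3/5 = 277/625
  d_4[S1] = 49/125*4/5 + 76/125*2/5 = 348/625
d_4 = (S0=277/625, S1=348/625)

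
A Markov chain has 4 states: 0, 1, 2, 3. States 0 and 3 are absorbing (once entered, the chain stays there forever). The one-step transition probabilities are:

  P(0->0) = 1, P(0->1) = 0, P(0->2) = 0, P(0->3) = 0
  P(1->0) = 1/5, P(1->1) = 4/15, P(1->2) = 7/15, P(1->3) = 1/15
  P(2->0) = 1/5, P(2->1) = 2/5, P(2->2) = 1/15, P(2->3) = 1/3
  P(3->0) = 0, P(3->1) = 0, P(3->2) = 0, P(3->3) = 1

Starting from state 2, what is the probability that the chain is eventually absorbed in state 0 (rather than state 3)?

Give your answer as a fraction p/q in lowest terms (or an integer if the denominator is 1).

Let a_i = P(absorbed in 0 | start in state i).
Boundary conditions: a_0 = 1, a_3 = 0.
For each transient state i, a_i = sum_j P(i->j) * a_j:
  a_1 = 1/5*a_0 + 4/15*a_1 + 7/15*a_2 + 1/15*a_3
  a_2 = 1/5*a_0 + 2/5*a_1 + 1/15*a_2 + 1/3*a_3

Substituting a_0 = 1 and a_3 = 0, rearrange to (I - Q) a = r where r[i] = P(i -> 0):
  [11/15, -7/15] . (a_1, a_2) = 1/5
  [-2/5, 14/15] . (a_1, a_2) = 1/5

Solving yields:
  a_1 = 9/16
  a_2 = 51/112

Starting state is 2, so the absorption probability is a_2 = 51/112.

Answer: 51/112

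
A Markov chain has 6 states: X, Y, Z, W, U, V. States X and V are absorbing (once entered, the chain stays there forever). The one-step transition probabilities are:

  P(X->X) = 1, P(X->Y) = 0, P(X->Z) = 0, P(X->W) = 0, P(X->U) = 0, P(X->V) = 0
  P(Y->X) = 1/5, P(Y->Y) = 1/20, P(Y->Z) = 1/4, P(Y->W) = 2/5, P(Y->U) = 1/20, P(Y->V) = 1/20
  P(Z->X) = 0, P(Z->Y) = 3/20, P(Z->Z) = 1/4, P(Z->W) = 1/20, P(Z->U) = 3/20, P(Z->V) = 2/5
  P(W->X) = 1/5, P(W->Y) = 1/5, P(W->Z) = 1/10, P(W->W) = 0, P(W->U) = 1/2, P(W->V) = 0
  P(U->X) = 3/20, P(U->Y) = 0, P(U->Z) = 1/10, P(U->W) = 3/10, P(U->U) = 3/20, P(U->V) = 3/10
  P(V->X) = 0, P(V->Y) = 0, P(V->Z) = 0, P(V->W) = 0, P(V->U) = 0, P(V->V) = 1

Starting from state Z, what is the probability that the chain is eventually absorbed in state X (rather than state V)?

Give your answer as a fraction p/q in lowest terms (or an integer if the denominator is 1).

Answer: 6449/30561

Derivation:
Let a_i = P(absorbed in X | start in state i).
Boundary conditions: a_X = 1, a_V = 0.
For each transient state i, a_i = sum_j P(i->j) * a_j:
  a_Y = 1/5*a_X + 1/20*a_Y + 1/4*a_Z + 2/5*a_W + 1/20*a_U + 1/20*a_V
  a_Z = 0*a_X + 3/20*a_Y + 1/4*a_Z + 1/20*a_W + 3/20*a_U + 2/5*a_V
  a_W = 1/5*a_X + 1/5*a_Y + 1/10*a_Z + 0*a_W + 1/2*a_U + 0*a_V
  a_U = 3/20*a_X + 0*a_Y + 1/10*a_Z + 3/10*a_W + 3/20*a_U + 3/10*a_V

Substituting a_X = 1 and a_V = 0, rearrange to (I - Q) a = r where r[i] = P(i -> X):
  [19/20, -1/4, -2/5, -1/20] . (a_Y, a_Z, a_W, a_U) = 1/5
  [-3/20, 3/4, -1/20, -3/20] . (a_Y, a_Z, a_W, a_U) = 0
  [-1/5, -1/10, 1, -1/2] . (a_Y, a_Z, a_W, a_U) = 1/5
  [0, -1/10, -3/10, 17/20] . (a_Y, a_Z, a_W, a_U) = 3/20

Solving yields:
  a_Y = 5114/10187
  a_Z = 6449/30561
  a_W = 5222/10187
  a_U = 11681/30561

Starting state is Z, so the absorption probability is a_Z = 6449/30561.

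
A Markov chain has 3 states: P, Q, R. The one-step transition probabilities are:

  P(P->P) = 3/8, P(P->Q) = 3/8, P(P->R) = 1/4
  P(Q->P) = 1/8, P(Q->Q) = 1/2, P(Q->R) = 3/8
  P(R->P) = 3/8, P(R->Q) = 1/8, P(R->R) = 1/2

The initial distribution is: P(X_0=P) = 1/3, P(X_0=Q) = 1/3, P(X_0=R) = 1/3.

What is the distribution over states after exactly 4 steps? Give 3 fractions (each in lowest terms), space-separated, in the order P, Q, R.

Answer: 907/3072 1955/6144 2375/6144

Derivation:
Propagating the distribution step by step (d_{t+1} = d_t * P):
d_0 = (P=1/3, Q=1/3, R=1/3)
  d_1[P] = 1/3*3/8 + 1/3*1/8 + 1/3*3/8 = 7/24
  d_1[Q] = 1/3*3/8 + 1/3*1/2 + 1/3*1/8 = 1/3
  d_1[R] = 1/3*1/4 + 1/3*3/8 + 1/3*1/2 = 3/8
d_1 = (P=7/24, Q=1/3, R=3/8)
  d_2[P] = 7/24*3/8 + 1/3*1/8 + 3/8*3/8 = 7/24
  d_2[Q] = 7/24*3/8 + 1/3*1/2 + 3/8*1/8 = 31/96
  d_2[R] = 7/24*1/4 + 1/3*3/8 + 3/8*1/2 = 37/96
d_2 = (P=7/24, Q=31/96, R=37/96)
  d_3[P] = 7/24*3/8 + 31/96*1/8 + 37/96*3/8 = 113/384
  d_3[Q] = 7/24*3/8 + 31/96*1/2 + 37/96*1/8 = 245/768
  d_3[R] = 7/24*1/4 + 31/96*3/8 + 37/96*1/2 = 99/256
d_3 = (P=113/384, Q=245/768, R=99/256)
  d_4[P] = 113/384*3/8 + 245/768*1/8 + 99/256*3/8 = 907/3072
  d_4[Q] = 113/384*3/8 + 245/768*1/2 + 99/256*1/8 = 1955/6144
  d_4[R] = 113/384*1/4 + 245/768*3/8 + 99/256*1/2 = 2375/6144
d_4 = (P=907/3072, Q=1955/6144, R=2375/6144)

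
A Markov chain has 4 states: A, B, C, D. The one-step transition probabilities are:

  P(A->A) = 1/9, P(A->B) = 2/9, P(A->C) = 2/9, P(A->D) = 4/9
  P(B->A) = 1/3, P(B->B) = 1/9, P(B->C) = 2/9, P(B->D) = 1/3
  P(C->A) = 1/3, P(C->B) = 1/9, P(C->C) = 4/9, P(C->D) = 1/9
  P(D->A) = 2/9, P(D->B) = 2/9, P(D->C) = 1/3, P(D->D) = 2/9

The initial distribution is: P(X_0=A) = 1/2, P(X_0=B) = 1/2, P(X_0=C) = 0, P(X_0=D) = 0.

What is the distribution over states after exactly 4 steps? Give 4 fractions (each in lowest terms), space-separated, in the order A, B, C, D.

Answer: 544/2187 2203/13122 2117/6561 3421/13122

Derivation:
Propagating the distribution step by step (d_{t+1} = d_t * P):
d_0 = (A=1/2, B=1/2, C=0, D=0)
  d_1[A] = 1/2*1/9 + 1/2*1/3 + 0*1/3 + 0*2/9 = 2/9
  d_1[B] = 1/2*2/9 + 1/2*1/9 + 0*1/9 + 0*2/9 = 1/6
  d_1[C] = 1/2*2/9 + 1/2*2/9 + 0*4/9 + 0*1/3 = 2/9
  d_1[D] = 1/2*4/9 + 1/2*1/3 + 0*1/9 + 0*2/9 = 7/18
d_1 = (A=2/9, B=1/6, C=2/9, D=7/18)
  d_2[A] = 2/9*1/9 + 1/6*1/3 + 2/9*1/3 + 7/18*2/9 = 13/54
  d_2[B] = 2/9*2/9 + 1/6*1/9 + 2/9*1/9 + 7/18*2/9 = 29/162
  d_2[C] = 2/9*2/9 + 1/6*2/9 + 2/9*4/9 + 7/18*1/3 = 17/54
  d_2[D] = 2/9*4/9 + 1/6*1/3 + 2/9*1/9 + 7/18*2/9 = 43/162
d_2 = (A=13/54, B=29/162, C=17/54, D=43/162)
  d_3[A] = 13/54*1/9 + 29/162*1/3 + 17/54*1/3 + 43/162*2/9 = 365/1458
  d_3[B] = 13/54*2/9 + 29/162*1/9 + 17/54*1/9 + 43/162*2/9 = 122/729
  d_3[C] = 13/54*2/9 + 29/162*2/9 + 17/54*4/9 + 43/162*1/3 = 469/1458
  d_3[D] = 13/54*4/9 + 29/162*1/3 + 17/54*1/9 + 43/162*2/9 = 190/729
d_3 = (A=365/1458, B=122/729, C=469/1458, D=190/729)
  d_4[A] = 365/1458*1/9 + 122/729*1/3 + 469/1458*1/3 + 190/729*2/9 = 544/2187
  d_4[B] = 365/1458*2/9 + 122/729*1/9 + 469/1458*1/9 + 190/729*2/9 = 2203/13122
  d_4[C] = 365/1458*2/9 + 122/729*2/9 + 469/1458*4/9 + 190/729*1/3 = 2117/6561
  d_4[D] = 365/1458*4/9 + 122/729*1/3 + 469/1458*1/9 + 190/729*2/9 = 3421/13122
d_4 = (A=544/2187, B=2203/13122, C=2117/6561, D=3421/13122)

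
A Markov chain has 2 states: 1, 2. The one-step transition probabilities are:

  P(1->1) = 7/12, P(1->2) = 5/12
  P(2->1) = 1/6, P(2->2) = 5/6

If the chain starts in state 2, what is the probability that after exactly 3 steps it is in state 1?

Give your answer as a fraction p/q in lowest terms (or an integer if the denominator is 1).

Answer: 229/864

Derivation:
Computing P^3 by repeated multiplication:
P^1 =
  1: [7/12, 5/12]
  2: [1/6, 5/6]
P^2 =
  1: [59/144, 85/144]
  2: [17/72, 55/72]
P^3 =
  1: [583/1728, 1145/1728]
  2: [229/864, 635/864]

(P^3)[2 -> 1] = 229/864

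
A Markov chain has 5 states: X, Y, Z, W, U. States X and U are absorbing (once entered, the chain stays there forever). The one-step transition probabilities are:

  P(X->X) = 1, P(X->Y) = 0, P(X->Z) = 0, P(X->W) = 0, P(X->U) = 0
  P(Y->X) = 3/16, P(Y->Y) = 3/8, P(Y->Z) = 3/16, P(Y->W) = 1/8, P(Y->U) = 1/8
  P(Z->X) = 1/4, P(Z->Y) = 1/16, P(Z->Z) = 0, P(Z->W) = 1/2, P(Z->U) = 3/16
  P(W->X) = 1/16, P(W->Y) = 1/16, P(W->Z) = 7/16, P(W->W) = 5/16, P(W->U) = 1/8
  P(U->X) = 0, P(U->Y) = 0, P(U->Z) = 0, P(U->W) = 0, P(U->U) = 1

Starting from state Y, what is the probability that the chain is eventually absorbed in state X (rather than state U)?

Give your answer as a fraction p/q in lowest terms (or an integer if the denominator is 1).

Let a_i = P(absorbed in X | start in state i).
Boundary conditions: a_X = 1, a_U = 0.
For each transient state i, a_i = sum_j P(i->j) * a_j:
  a_Y = 3/16*a_X + 3/8*a_Y + 3/16*a_Z + 1/8*a_W + 1/8*a_U
  a_Z = 1/4*a_X + 1/16*a_Y + 0*a_Z + 1/2*a_W + 3/16*a_U
  a_W = 1/16*a_X + 1/16*a_Y + 7/16*a_Z + 5/16*a_W + 1/8*a_U

Substituting a_X = 1 and a_U = 0, rearrange to (I - Q) a = r where r[i] = P(i -> X):
  [5/8, -3/16, -1/8] . (a_Y, a_Z, a_W) = 3/16
  [-1/16, 1, -1/2] . (a_Y, a_Z, a_W) = 1/4
  [-1/16, -7/16, 11/16] . (a_Y, a_Z, a_W) = 1/16

Solving yields:
  a_Y = 604/1097
  a_Z = 571/1097
  a_W = 518/1097

Starting state is Y, so the absorption probability is a_Y = 604/1097.

Answer: 604/1097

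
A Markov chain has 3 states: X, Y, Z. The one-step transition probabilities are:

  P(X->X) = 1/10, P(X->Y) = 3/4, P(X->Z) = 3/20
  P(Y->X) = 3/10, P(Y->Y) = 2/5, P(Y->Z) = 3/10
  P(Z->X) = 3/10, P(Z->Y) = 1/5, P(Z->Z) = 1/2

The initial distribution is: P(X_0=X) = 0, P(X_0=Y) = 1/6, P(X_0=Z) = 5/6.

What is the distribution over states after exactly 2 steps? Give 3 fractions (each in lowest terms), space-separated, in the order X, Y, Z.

Propagating the distribution step by step (d_{t+1} = d_t * P):
d_0 = (X=0, Y=1/6, Z=5/6)
  d_1[X] = 0*1/10 + 1/6*3/10 + 5/6*3/10 = 3/10
  d_1[Y] = 0*3/4 + 1/6*2/5 + 5/6*1/5 = 7/30
  d_1[Z] = 0*3/20 + 1/6*3/10 + 5/6*1/2 = 7/15
d_1 = (X=3/10, Y=7/30, Z=7/15)
  d_2[X] = 3/10*1/10 + 7/30*3/10 + 7/15*3/10 = 6/25
  d_2[Y] = 3/10*3/4 + 7/30*2/5 + 7/15*1/5 = 247/600
  d_2[Z] = 3/10*3/20 + 7/30*3/10 + 7/15*1/2 = 209/600
d_2 = (X=6/25, Y=247/600, Z=209/600)

Answer: 6/25 247/600 209/600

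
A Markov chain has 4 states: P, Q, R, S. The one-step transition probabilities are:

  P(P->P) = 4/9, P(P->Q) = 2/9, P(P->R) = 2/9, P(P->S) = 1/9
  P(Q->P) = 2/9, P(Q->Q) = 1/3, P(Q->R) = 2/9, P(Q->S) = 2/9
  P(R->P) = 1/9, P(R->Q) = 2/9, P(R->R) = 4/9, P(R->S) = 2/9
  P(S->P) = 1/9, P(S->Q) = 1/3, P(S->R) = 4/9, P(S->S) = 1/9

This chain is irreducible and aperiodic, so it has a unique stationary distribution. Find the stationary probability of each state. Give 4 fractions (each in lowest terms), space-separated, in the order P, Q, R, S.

The stationary distribution satisfies pi = pi * P, i.e.:
  pi_P = 4/9*pi_P + 2/9*pi_Q + 1/9*pi_R + 1/9*pi_S
  pi_Q = 2/9*pi_P + 1/3*pi_Q + 2/9*pi_R + 1/3*pi_S
  pi_R = 2/9*pi_P + 2/9*pi_Q + 4/9*pi_R + 4/9*pi_S
  pi_S = 1/9*pi_P + 2/9*pi_Q + 2/9*pi_R + 1/9*pi_S
with normalization: pi_P + pi_Q + pi_R + pi_S = 1.

Using the first 3 balance equations plus normalization, the linear system A*pi = b is:
  [-5/9, 2/9, 1/9, 1/9] . pi = 0
  [2/9, -2/3, 2/9, 1/3] . pi = 0
  [2/9, 2/9, -5/9, 4/9] . pi = 0
  [1, 1, 1, 1] . pi = 1

Solving yields:
  pi_P = 102/481
  pi_Q = 131/481
  pi_R = 162/481
  pi_S = 86/481

Verification (pi * P):
  102/481*4/9 + 131/481*2/9 + 162/481*1/9 + 86/481*1/9 = 102/481 = pi_P  (ok)
  102/481*2/9 + 131/481*1/3 + 162/481*2/9 + 86/481*1/3 = 131/481 = pi_Q  (ok)
  102/481*2/9 + 131/481*2/9 + 162/481*4/9 + 86/481*4/9 = 162/481 = pi_R  (ok)
  102/481*1/9 + 131/481*2/9 + 162/481*2/9 + 86/481*1/9 = 86/481 = pi_S  (ok)

Answer: 102/481 131/481 162/481 86/481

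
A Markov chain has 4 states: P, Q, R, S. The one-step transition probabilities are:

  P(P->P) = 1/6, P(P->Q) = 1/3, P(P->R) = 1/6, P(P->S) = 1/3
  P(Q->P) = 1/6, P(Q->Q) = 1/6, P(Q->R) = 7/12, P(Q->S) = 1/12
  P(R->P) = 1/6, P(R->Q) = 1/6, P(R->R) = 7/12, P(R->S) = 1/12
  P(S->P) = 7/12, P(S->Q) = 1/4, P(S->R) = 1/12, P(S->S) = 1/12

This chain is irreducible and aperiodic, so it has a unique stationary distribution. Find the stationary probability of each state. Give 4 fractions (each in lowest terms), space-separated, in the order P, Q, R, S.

Answer: 29/129 167/774 325/774 6/43

Derivation:
The stationary distribution satisfies pi = pi * P, i.e.:
  pi_P = 1/6*pi_P + 1/6*pi_Q + 1/6*pi_R + 7/12*pi_S
  pi_Q = 1/3*pi_P + 1/6*pi_Q + 1/6*pi_R + 1/4*pi_S
  pi_R = 1/6*pi_P + 7/12*pi_Q + 7/12*pi_R + 1/12*pi_S
  pi_S = 1/3*pi_P + 1/12*pi_Q + 1/12*pi_R + 1/12*pi_S
with normalization: pi_P + pi_Q + pi_R + pi_S = 1.

Using the first 3 balance equations plus normalization, the linear system A*pi = b is:
  [-5/6, 1/6, 1/6, 7/12] . pi = 0
  [1/3, -5/6, 1/6, 1/4] . pi = 0
  [1/6, 7/12, -5/12, 1/12] . pi = 0
  [1, 1, 1, 1] . pi = 1

Solving yields:
  pi_P = 29/129
  pi_Q = 167/774
  pi_R = 325/774
  pi_S = 6/43

Verification (pi * P):
  29/129*1/6 + 167/774*1/6 + 325/774*1/6 + 6/43*7/12 = 29/129 = pi_P  (ok)
  29/129*1/3 + 167/774*1/6 + 325/774*1/6 + 6/43*1/4 = 167/774 = pi_Q  (ok)
  29/129*1/6 + 167/774*7/12 + 325/774*7/12 + 6/43*1/12 = 325/774 = pi_R  (ok)
  29/129*1/3 + 167/774*1/12 + 325/774*1/12 + 6/43*1/12 = 6/43 = pi_S  (ok)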